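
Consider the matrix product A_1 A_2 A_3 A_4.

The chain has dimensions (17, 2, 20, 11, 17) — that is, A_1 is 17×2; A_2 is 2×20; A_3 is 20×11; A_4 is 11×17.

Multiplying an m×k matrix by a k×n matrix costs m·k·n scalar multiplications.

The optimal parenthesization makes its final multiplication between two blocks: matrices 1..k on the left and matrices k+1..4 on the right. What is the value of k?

1

Adjacent pairs: A_1A_2 = 17·2·20 = 680; A_2A_3 = 2·20·11 = 440; A_3A_4 = 20·11·17 = 3740.
Length 3: A_1..A_3: k=1: 0+440+17·2·11=814; k=2: 680+0+17·20·11=4420 → min 814 | A_2..A_4: k=2: 0+3740+2·20·17=4420; k=3: 440+0+2·11·17=814 → min 814.
Top-level splits: k=1: (A_1..A_1)·(A_2..A_4) → 0+814+17·2·17 = 1392; k=2: (A_1..A_2)·(A_3..A_4) → 680+3740+17·20·17 = 10200; k=3: (A_1..A_3)·(A_4..A_4) → 814+0+17·11·17 = 3993.
Best split is after A_1, i.e. k = 1.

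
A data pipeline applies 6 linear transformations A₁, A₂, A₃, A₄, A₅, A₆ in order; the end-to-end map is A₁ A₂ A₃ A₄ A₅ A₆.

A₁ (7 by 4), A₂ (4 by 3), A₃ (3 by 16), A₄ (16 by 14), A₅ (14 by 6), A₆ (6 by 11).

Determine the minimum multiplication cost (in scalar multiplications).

Adjacent pairs: A₁A₂ = 7·4·3 = 84; A₂A₃ = 4·3·16 = 192; A₃A₄ = 3·16·14 = 672; A₄A₅ = 16·14·6 = 1344; A₅A₆ = 14·6·11 = 924.
Length 3: A₁..A₃: k=1: 0+192+7·4·16=640; k=2: 84+0+7·3·16=420 → min 420 | A₂..A₄: k=2: 0+672+4·3·14=840; k=3: 192+0+4·16·14=1088 → min 840 | A₃..A₅: k=3: 0+1344+3·16·6=1632; k=4: 672+0+3·14·6=924 → min 924 | A₄..A₆: k=4: 0+924+16·14·11=3388; k=5: 1344+0+16·6·11=2400 → min 2400.
Length 4: A₁..A₄: k=1: 0+840+7·4·14=1232; k=2: 84+672+7·3·14=1050; k=3: 420+0+7·16·14=1988 → min 1050 | A₂..A₅: k=2: 0+924+4·3·6=996; k=3: 192+1344+4·16·6=1920; k=4: 840+0+4·14·6=1176 → min 996 | A₃..A₆: k=3: 0+2400+3·16·11=2928; k=4: 672+924+3·14·11=2058; k=5: 924+0+3·6·11=1122 → min 1122.
Length 5: A₁..A₅: k=1: 0+996+7·4·6=1164; k=2: 84+924+7·3·6=1134; k=3: 420+1344+7·16·6=2436; k=4: 1050+0+7·14·6=1638 → min 1134 | A₂..A₆: k=2: 0+1122+4·3·11=1254; k=3: 192+2400+4·16·11=3296; k=4: 840+924+4·14·11=2380; k=5: 996+0+4·6·11=1260 → min 1254.
Length 6: A₁..A₆: k=1: 0+1254+7·4·11=1562; k=2: 84+1122+7·3·11=1437; k=3: 420+2400+7·16·11=4052; k=4: 1050+924+7·14·11=3052; k=5: 1134+0+7·6·11=1596 → min 1437.
Optimal order: ((A₁ A₂) (((A₃ A₄) A₅) A₆)) with cost 1437.

1437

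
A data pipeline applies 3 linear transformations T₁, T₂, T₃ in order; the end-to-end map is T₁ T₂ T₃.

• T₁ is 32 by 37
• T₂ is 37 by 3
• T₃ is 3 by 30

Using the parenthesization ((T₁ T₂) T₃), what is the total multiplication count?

(T₁ T₂): 32×37 by 37×3 → 32×3, cost 32·37·3 = 3552
((T₁ T₂) T₃): 32×3 by 3×30 → 32×30, cost 32·3·30 = 2880; cumulative 6432
Total: 6432 scalar multiplications.

6432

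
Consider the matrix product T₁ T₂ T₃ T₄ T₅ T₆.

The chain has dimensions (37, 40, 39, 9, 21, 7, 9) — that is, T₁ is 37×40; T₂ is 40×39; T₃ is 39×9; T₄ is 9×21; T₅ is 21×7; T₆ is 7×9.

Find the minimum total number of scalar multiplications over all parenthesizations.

Adjacent pairs: T₁T₂ = 37·40·39 = 57720; T₂T₃ = 40·39·9 = 14040; T₃T₄ = 39·9·21 = 7371; T₄T₅ = 9·21·7 = 1323; T₅T₆ = 21·7·9 = 1323.
Length 3: T₁..T₃: k=1: 0+14040+37·40·9=27360; k=2: 57720+0+37·39·9=70707 → min 27360 | T₂..T₄: k=2: 0+7371+40·39·21=40131; k=3: 14040+0+40·9·21=21600 → min 21600 | T₃..T₅: k=3: 0+1323+39·9·7=3780; k=4: 7371+0+39·21·7=13104 → min 3780 | T₄..T₆: k=4: 0+1323+9·21·9=3024; k=5: 1323+0+9·7·9=1890 → min 1890.
Length 4: T₁..T₄: k=1: 0+21600+37·40·21=52680; k=2: 57720+7371+37·39·21=95394; k=3: 27360+0+37·9·21=34353 → min 34353 | T₂..T₅: k=2: 0+3780+40·39·7=14700; k=3: 14040+1323+40·9·7=17883; k=4: 21600+0+40·21·7=27480 → min 14700 | T₃..T₆: k=3: 0+1890+39·9·9=5049; k=4: 7371+1323+39·21·9=16065; k=5: 3780+0+39·7·9=6237 → min 5049.
Length 5: T₁..T₅: k=1: 0+14700+37·40·7=25060; k=2: 57720+3780+37·39·7=71601; k=3: 27360+1323+37·9·7=31014; k=4: 34353+0+37·21·7=39792 → min 25060 | T₂..T₆: k=2: 0+5049+40·39·9=19089; k=3: 14040+1890+40·9·9=19170; k=4: 21600+1323+40·21·9=30483; k=5: 14700+0+40·7·9=17220 → min 17220.
Length 6: T₁..T₆: k=1: 0+17220+37·40·9=30540; k=2: 57720+5049+37·39·9=75756; k=3: 27360+1890+37·9·9=32247; k=4: 34353+1323+37·21·9=42669; k=5: 25060+0+37·7·9=27391 → min 27391.
Optimal order: ((T₁ (T₂ (T₃ (T₄ T₅)))) T₆) with cost 27391.

27391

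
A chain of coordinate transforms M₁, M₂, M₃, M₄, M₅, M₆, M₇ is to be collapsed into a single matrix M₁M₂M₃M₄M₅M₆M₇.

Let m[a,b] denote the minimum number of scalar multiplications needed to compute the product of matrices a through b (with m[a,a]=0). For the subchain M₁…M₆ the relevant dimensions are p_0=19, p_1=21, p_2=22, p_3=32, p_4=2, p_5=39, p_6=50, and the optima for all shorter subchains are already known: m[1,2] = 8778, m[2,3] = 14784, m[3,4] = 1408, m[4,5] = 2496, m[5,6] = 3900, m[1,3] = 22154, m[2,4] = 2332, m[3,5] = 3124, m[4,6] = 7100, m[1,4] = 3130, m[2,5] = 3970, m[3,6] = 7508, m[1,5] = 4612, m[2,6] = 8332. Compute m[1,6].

m[1,6] = min over k∈[1,5] of m[1,k]+m[k+1,6]+p_{0}·p_k·p_{6}.
k=1: 0 + 8332 + 19·21·50 = 28282; k=2: 8778 + 7508 + 19·22·50 = 37186; k=3: 22154 + 7100 + 19·32·50 = 59654; k=4: 3130 + 3900 + 19·2·50 = 8930; k=5: 4612 + 0 + 19·39·50 = 41662.
Minimum: 8930 at k=4.

8930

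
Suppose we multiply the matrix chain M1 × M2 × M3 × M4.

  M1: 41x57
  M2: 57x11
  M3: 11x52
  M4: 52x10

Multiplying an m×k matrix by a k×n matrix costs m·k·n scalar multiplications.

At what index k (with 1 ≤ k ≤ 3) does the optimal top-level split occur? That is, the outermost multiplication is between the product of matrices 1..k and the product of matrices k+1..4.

1

Adjacent pairs: M1M2 = 41·57·11 = 25707; M2M3 = 57·11·52 = 32604; M3M4 = 11·52·10 = 5720.
Length 3: M1..M3: k=1: 0+32604+41·57·52=154128; k=2: 25707+0+41·11·52=49159 → min 49159 | M2..M4: k=2: 0+5720+57·11·10=11990; k=3: 32604+0+57·52·10=62244 → min 11990.
Top-level splits: k=1: (M1..M1)·(M2..M4) → 0+11990+41·57·10 = 35360; k=2: (M1..M2)·(M3..M4) → 25707+5720+41·11·10 = 35937; k=3: (M1..M3)·(M4..M4) → 49159+0+41·52·10 = 70479.
Best split is after M1, i.e. k = 1.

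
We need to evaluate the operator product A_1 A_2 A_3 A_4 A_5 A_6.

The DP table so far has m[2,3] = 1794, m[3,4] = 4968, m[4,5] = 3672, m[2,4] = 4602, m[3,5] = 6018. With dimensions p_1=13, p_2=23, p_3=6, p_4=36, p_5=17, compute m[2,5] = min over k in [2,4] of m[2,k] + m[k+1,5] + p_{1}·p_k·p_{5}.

m[2,5] = min over k∈[2,4] of m[2,k]+m[k+1,5]+p_{1}·p_k·p_{5}.
k=2: 0 + 6018 + 13·23·17 = 11101; k=3: 1794 + 3672 + 13·6·17 = 6792; k=4: 4602 + 0 + 13·36·17 = 12558.
Minimum: 6792 at k=3.

6792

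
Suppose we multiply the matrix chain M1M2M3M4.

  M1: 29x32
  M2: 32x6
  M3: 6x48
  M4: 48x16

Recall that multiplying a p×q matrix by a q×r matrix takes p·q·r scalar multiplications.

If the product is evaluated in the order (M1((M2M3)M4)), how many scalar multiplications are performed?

(M2M3): 32×6 by 6×48 → 32×48, cost 32·6·48 = 9216
((M2M3)M4): 32×48 by 48×16 → 32×16, cost 32·48·16 = 24576; cumulative 33792
(M1((M2M3)M4)): 29×32 by 32×16 → 29×16, cost 29·32·16 = 14848; cumulative 48640
Total: 48640 scalar multiplications.

48640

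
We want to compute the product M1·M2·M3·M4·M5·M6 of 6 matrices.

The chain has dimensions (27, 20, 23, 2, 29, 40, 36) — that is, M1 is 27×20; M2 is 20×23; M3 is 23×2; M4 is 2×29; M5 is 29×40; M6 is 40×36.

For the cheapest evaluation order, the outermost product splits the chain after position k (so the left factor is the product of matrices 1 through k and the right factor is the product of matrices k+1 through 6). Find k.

Adjacent pairs: M1M2 = 27·20·23 = 12420; M2M3 = 20·23·2 = 920; M3M4 = 23·2·29 = 1334; M4M5 = 2·29·40 = 2320; M5M6 = 29·40·36 = 41760.
Length 3: M1..M3: k=1: 0+920+27·20·2=2000; k=2: 12420+0+27·23·2=13662 → min 2000 | M2..M4: k=2: 0+1334+20·23·29=14674; k=3: 920+0+20·2·29=2080 → min 2080 | M3..M5: k=3: 0+2320+23·2·40=4160; k=4: 1334+0+23·29·40=28014 → min 4160 | M4..M6: k=4: 0+41760+2·29·36=43848; k=5: 2320+0+2·40·36=5200 → min 5200.
Length 4: M1..M4: k=1: 0+2080+27·20·29=17740; k=2: 12420+1334+27·23·29=31763; k=3: 2000+0+27·2·29=3566 → min 3566 | M2..M5: k=2: 0+4160+20·23·40=22560; k=3: 920+2320+20·2·40=4840; k=4: 2080+0+20·29·40=25280 → min 4840 | M3..M6: k=3: 0+5200+23·2·36=6856; k=4: 1334+41760+23·29·36=67106; k=5: 4160+0+23·40·36=37280 → min 6856.
Length 5: M1..M5: k=1: 0+4840+27·20·40=26440; k=2: 12420+4160+27·23·40=41420; k=3: 2000+2320+27·2·40=6480; k=4: 3566+0+27·29·40=34886 → min 6480 | M2..M6: k=2: 0+6856+20·23·36=23416; k=3: 920+5200+20·2·36=7560; k=4: 2080+41760+20·29·36=64720; k=5: 4840+0+20·40·36=33640 → min 7560.
Top-level splits: k=1: (M1..M1)·(M2..M6) → 0+7560+27·20·36 = 27000; k=2: (M1..M2)·(M3..M6) → 12420+6856+27·23·36 = 41632; k=3: (M1..M3)·(M4..M6) → 2000+5200+27·2·36 = 9144; k=4: (M1..M4)·(M5..M6) → 3566+41760+27·29·36 = 73514; k=5: (M1..M5)·(M6..M6) → 6480+0+27·40·36 = 45360.
Best split is after M3, i.e. k = 3.

3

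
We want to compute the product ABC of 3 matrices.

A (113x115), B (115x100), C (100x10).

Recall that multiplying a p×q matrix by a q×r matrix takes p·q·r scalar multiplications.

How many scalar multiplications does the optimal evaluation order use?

Order (A(BC)): (BC): 115×100 by 100×10 → 115×10, cost 115·100·10 = 115000; (A(BC)): 113×115 by 115×10 → 113×10, cost 113·115·10 = 129950; cumulative 244950. Total 244950.
Order ((AB)C): (AB): 113×115 by 115×100 → 113×100, cost 113·115·100 = 1299500; ((AB)C): 113×100 by 100×10 → 113×10, cost 113·100·10 = 113000; cumulative 1412500. Total 1412500.
Minimum: 244950.

244950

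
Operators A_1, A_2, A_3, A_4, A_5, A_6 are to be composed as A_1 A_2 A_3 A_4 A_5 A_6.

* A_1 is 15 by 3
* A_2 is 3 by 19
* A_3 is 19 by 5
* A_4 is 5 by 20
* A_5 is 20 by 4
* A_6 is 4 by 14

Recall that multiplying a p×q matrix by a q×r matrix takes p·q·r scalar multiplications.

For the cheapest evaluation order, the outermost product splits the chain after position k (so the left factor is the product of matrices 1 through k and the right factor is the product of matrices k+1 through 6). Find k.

1

Adjacent pairs: A_1A_2 = 15·3·19 = 855; A_2A_3 = 3·19·5 = 285; A_3A_4 = 19·5·20 = 1900; A_4A_5 = 5·20·4 = 400; A_5A_6 = 20·4·14 = 1120.
Length 3: A_1..A_3: k=1: 0+285+15·3·5=510; k=2: 855+0+15·19·5=2280 → min 510 | A_2..A_4: k=2: 0+1900+3·19·20=3040; k=3: 285+0+3·5·20=585 → min 585 | A_3..A_5: k=3: 0+400+19·5·4=780; k=4: 1900+0+19·20·4=3420 → min 780 | A_4..A_6: k=4: 0+1120+5·20·14=2520; k=5: 400+0+5·4·14=680 → min 680.
Length 4: A_1..A_4: k=1: 0+585+15·3·20=1485; k=2: 855+1900+15·19·20=8455; k=3: 510+0+15·5·20=2010 → min 1485 | A_2..A_5: k=2: 0+780+3·19·4=1008; k=3: 285+400+3·5·4=745; k=4: 585+0+3·20·4=825 → min 745 | A_3..A_6: k=3: 0+680+19·5·14=2010; k=4: 1900+1120+19·20·14=8340; k=5: 780+0+19·4·14=1844 → min 1844.
Length 5: A_1..A_5: k=1: 0+745+15·3·4=925; k=2: 855+780+15·19·4=2775; k=3: 510+400+15·5·4=1210; k=4: 1485+0+15·20·4=2685 → min 925 | A_2..A_6: k=2: 0+1844+3·19·14=2642; k=3: 285+680+3·5·14=1175; k=4: 585+1120+3·20·14=2545; k=5: 745+0+3·4·14=913 → min 913.
Top-level splits: k=1: (A_1..A_1)·(A_2..A_6) → 0+913+15·3·14 = 1543; k=2: (A_1..A_2)·(A_3..A_6) → 855+1844+15·19·14 = 6689; k=3: (A_1..A_3)·(A_4..A_6) → 510+680+15·5·14 = 2240; k=4: (A_1..A_4)·(A_5..A_6) → 1485+1120+15·20·14 = 6805; k=5: (A_1..A_5)·(A_6..A_6) → 925+0+15·4·14 = 1765.
Best split is after A_1, i.e. k = 1.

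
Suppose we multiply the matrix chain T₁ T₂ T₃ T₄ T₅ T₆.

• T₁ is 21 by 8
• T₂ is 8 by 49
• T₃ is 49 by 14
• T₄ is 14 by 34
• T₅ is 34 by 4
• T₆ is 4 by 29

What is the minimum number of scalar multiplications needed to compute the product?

9324

Adjacent pairs: T₁T₂ = 21·8·49 = 8232; T₂T₃ = 8·49·14 = 5488; T₃T₄ = 49·14·34 = 23324; T₄T₅ = 14·34·4 = 1904; T₅T₆ = 34·4·29 = 3944.
Length 3: T₁..T₃: k=1: 0+5488+21·8·14=7840; k=2: 8232+0+21·49·14=22638 → min 7840 | T₂..T₄: k=2: 0+23324+8·49·34=36652; k=3: 5488+0+8·14·34=9296 → min 9296 | T₃..T₅: k=3: 0+1904+49·14·4=4648; k=4: 23324+0+49·34·4=29988 → min 4648 | T₄..T₆: k=4: 0+3944+14·34·29=17748; k=5: 1904+0+14·4·29=3528 → min 3528.
Length 4: T₁..T₄: k=1: 0+9296+21·8·34=15008; k=2: 8232+23324+21·49·34=66542; k=3: 7840+0+21·14·34=17836 → min 15008 | T₂..T₅: k=2: 0+4648+8·49·4=6216; k=3: 5488+1904+8·14·4=7840; k=4: 9296+0+8·34·4=10384 → min 6216 | T₃..T₆: k=3: 0+3528+49·14·29=23422; k=4: 23324+3944+49·34·29=75582; k=5: 4648+0+49·4·29=10332 → min 10332.
Length 5: T₁..T₅: k=1: 0+6216+21·8·4=6888; k=2: 8232+4648+21·49·4=16996; k=3: 7840+1904+21·14·4=10920; k=4: 15008+0+21·34·4=17864 → min 6888 | T₂..T₆: k=2: 0+10332+8·49·29=21700; k=3: 5488+3528+8·14·29=12264; k=4: 9296+3944+8·34·29=21128; k=5: 6216+0+8·4·29=7144 → min 7144.
Length 6: T₁..T₆: k=1: 0+7144+21·8·29=12016; k=2: 8232+10332+21·49·29=48405; k=3: 7840+3528+21·14·29=19894; k=4: 15008+3944+21·34·29=39658; k=5: 6888+0+21·4·29=9324 → min 9324.
Optimal order: ((T₁ (T₂ (T₃ (T₄ T₅)))) T₆) with cost 9324.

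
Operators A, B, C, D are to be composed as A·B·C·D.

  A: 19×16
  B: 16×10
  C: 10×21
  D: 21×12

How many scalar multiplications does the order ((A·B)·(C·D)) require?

(A·B): 19×16 by 16×10 → 19×10, cost 19·16·10 = 3040
(C·D): 10×21 by 21×12 → 10×12, cost 10·21·12 = 2520
((A·B)·(C·D)): 19×10 by 10×12 → 19×12, cost 19·10·12 = 2280; cumulative 7840
Total: 7840 scalar multiplications.

7840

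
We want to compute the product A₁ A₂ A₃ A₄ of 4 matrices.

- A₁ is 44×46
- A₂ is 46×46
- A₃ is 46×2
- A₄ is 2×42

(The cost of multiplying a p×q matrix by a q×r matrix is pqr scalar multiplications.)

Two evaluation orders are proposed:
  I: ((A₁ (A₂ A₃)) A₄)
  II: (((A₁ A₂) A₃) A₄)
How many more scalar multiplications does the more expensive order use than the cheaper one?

Order I = ((A₁ (A₂ A₃)) A₄): (A₂ A₃): 46×46 by 46×2 → 46×2, cost 46·46·2 = 4232; (A₁ (A₂ A₃)): 44×46 by 46×2 → 44×2, cost 44·46·2 = 4048; cumulative 8280; ((A₁ (A₂ A₃)) A₄): 44×2 by 2×42 → 44×42, cost 44·2·42 = 3696; cumulative 11976. Total 11976.
Order II = (((A₁ A₂) A₃) A₄): (A₁ A₂): 44×46 by 46×46 → 44×46, cost 44·46·46 = 93104; ((A₁ A₂) A₃): 44×46 by 46×2 → 44×2, cost 44·46·2 = 4048; cumulative 97152; (((A₁ A₂) A₃) A₄): 44×2 by 2×42 → 44×42, cost 44·2·42 = 3696; cumulative 100848. Total 100848.
Difference: |11976 − 100848| = 88872.

88872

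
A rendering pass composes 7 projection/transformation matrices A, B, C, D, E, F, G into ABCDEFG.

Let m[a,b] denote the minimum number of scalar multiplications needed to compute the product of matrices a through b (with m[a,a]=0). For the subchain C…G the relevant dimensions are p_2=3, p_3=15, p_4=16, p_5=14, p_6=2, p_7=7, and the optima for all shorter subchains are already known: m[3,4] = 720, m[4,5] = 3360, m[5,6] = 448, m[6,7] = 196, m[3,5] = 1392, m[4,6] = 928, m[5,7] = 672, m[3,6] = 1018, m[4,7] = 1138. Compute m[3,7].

m[3,7] = min over k∈[3,6] of m[3,k]+m[k+1,7]+p_{2}·p_k·p_{7}.
k=3: 0 + 1138 + 3·15·7 = 1453; k=4: 720 + 672 + 3·16·7 = 1728; k=5: 1392 + 196 + 3·14·7 = 1882; k=6: 1018 + 0 + 3·2·7 = 1060.
Minimum: 1060 at k=6.

1060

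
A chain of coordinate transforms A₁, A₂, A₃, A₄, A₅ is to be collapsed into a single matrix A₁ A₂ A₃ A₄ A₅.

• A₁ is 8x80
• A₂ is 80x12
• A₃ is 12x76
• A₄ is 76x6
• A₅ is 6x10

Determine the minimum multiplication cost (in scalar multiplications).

14208

Adjacent pairs: A₁A₂ = 8·80·12 = 7680; A₂A₃ = 80·12·76 = 72960; A₃A₄ = 12·76·6 = 5472; A₄A₅ = 76·6·10 = 4560.
Length 3: A₁..A₃: k=1: 0+72960+8·80·76=121600; k=2: 7680+0+8·12·76=14976 → min 14976 | A₂..A₄: k=2: 0+5472+80·12·6=11232; k=3: 72960+0+80·76·6=109440 → min 11232 | A₃..A₅: k=3: 0+4560+12·76·10=13680; k=4: 5472+0+12·6·10=6192 → min 6192.
Length 4: A₁..A₄: k=1: 0+11232+8·80·6=15072; k=2: 7680+5472+8·12·6=13728; k=3: 14976+0+8·76·6=18624 → min 13728 | A₂..A₅: k=2: 0+6192+80·12·10=15792; k=3: 72960+4560+80·76·10=138320; k=4: 11232+0+80·6·10=16032 → min 15792.
Length 5: A₁..A₅: k=1: 0+15792+8·80·10=22192; k=2: 7680+6192+8·12·10=14832; k=3: 14976+4560+8·76·10=25616; k=4: 13728+0+8·6·10=14208 → min 14208.
Optimal order: (((A₁ A₂) (A₃ A₄)) A₅) with cost 14208.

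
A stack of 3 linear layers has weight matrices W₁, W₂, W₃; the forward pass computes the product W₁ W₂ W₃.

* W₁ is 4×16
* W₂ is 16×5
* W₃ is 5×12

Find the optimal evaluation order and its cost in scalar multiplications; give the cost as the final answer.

560

(W₁ (W₂ W₃)): cost 1728.
((W₁ W₂) W₃): cost 560.
Optimal: ((W₁ W₂) W₃) with cost 560.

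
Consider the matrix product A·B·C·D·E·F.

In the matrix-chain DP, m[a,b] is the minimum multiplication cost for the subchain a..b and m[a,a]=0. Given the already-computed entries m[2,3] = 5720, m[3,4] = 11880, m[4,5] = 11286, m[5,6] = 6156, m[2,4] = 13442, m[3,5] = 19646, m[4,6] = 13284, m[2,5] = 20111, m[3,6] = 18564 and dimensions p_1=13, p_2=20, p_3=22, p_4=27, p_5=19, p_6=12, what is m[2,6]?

m[2,6] = min over k∈[2,5] of m[2,k]+m[k+1,6]+p_{1}·p_k·p_{6}.
k=2: 0 + 18564 + 13·20·12 = 21684; k=3: 5720 + 13284 + 13·22·12 = 22436; k=4: 13442 + 6156 + 13·27·12 = 23810; k=5: 20111 + 0 + 13·19·12 = 23075.
Minimum: 21684 at k=2.

21684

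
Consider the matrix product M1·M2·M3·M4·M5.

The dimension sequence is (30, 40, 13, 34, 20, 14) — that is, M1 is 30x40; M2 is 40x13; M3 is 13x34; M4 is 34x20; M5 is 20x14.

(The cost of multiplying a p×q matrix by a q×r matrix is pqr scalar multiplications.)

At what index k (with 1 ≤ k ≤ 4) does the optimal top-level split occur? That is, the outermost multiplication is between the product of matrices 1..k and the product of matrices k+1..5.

2

Adjacent pairs: M1M2 = 30·40·13 = 15600; M2M3 = 40·13·34 = 17680; M3M4 = 13·34·20 = 8840; M4M5 = 34·20·14 = 9520.
Length 3: M1..M3: k=1: 0+17680+30·40·34=58480; k=2: 15600+0+30·13·34=28860 → min 28860 | M2..M4: k=2: 0+8840+40·13·20=19240; k=3: 17680+0+40·34·20=44880 → min 19240 | M3..M5: k=3: 0+9520+13·34·14=15708; k=4: 8840+0+13·20·14=12480 → min 12480.
Length 4: M1..M4: k=1: 0+19240+30·40·20=43240; k=2: 15600+8840+30·13·20=32240; k=3: 28860+0+30·34·20=49260 → min 32240 | M2..M5: k=2: 0+12480+40·13·14=19760; k=3: 17680+9520+40·34·14=46240; k=4: 19240+0+40·20·14=30440 → min 19760.
Top-level splits: k=1: (M1..M1)·(M2..M5) → 0+19760+30·40·14 = 36560; k=2: (M1..M2)·(M3..M5) → 15600+12480+30·13·14 = 33540; k=3: (M1..M3)·(M4..M5) → 28860+9520+30·34·14 = 52660; k=4: (M1..M4)·(M5..M5) → 32240+0+30·20·14 = 40640.
Best split is after M2, i.e. k = 2.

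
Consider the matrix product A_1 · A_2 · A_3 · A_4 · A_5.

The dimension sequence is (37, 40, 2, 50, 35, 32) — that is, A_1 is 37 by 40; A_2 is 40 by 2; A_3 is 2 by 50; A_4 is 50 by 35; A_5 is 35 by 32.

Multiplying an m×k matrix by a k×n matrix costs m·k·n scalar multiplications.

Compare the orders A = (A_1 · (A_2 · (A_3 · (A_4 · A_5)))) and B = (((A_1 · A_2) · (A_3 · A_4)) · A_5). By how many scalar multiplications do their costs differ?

Order A = (A_1 · (A_2 · (A_3 · (A_4 · A_5)))): (A_4 · A_5): 50×35 by 35×32 → 50×32, cost 50·35·32 = 56000; (A_3 · (A_4 · A_5)): 2×50 by 50×32 → 2×32, cost 2·50·32 = 3200; cumulative 59200; (A_2 · (A_3 · (A_4 · A_5))): 40×2 by 2×32 → 40×32, cost 40·2·32 = 2560; cumulative 61760; (A_1 · (A_2 · (A_3 · (A_4 · A_5)))): 37×40 by 40×32 → 37×32, cost 37·40·32 = 47360; cumulative 109120. Total 109120.
Order B = (((A_1 · A_2) · (A_3 · A_4)) · A_5): (A_1 · A_2): 37×40 by 40×2 → 37×2, cost 37·40·2 = 2960; (A_3 · A_4): 2×50 by 50×35 → 2×35, cost 2·50·35 = 3500; ((A_1 · A_2) · (A_3 · A_4)): 37×2 by 2×35 → 37×35, cost 37·2·35 = 2590; cumulative 9050; (((A_1 · A_2) · (A_3 · A_4)) · A_5): 37×35 by 35×32 → 37×32, cost 37·35·32 = 41440; cumulative 50490. Total 50490.
Difference: |109120 − 50490| = 58630.

58630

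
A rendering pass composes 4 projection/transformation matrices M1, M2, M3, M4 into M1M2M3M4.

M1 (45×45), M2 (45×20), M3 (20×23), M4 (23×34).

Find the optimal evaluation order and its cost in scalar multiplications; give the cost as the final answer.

86740

Adjacent pairs: M1M2 = 45·45·20 = 40500; M2M3 = 45·20·23 = 20700; M3M4 = 20·23·34 = 15640.
Length 3: M1..M3: k=1: 0+20700+45·45·23=67275; k=2: 40500+0+45·20·23=61200 → min 61200 | M2..M4: k=2: 0+15640+45·20·34=46240; k=3: 20700+0+45·23·34=55890 → min 46240.
Length 4: M1..M4: k=1: 0+46240+45·45·34=115090; k=2: 40500+15640+45·20·34=86740; k=3: 61200+0+45·23·34=96390 → min 86740.
Optimal parenthesization: ((M1M2)(M3M4)) with cost 86740.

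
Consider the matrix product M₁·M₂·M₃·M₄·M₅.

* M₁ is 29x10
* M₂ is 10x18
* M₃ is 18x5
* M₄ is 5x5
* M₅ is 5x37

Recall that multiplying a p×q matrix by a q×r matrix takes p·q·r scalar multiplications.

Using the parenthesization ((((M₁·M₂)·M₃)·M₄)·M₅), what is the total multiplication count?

(M₁·M₂): 29×10 by 10×18 → 29×18, cost 29·10·18 = 5220
((M₁·M₂)·M₃): 29×18 by 18×5 → 29×5, cost 29·18·5 = 2610; cumulative 7830
(((M₁·M₂)·M₃)·M₄): 29×5 by 5×5 → 29×5, cost 29·5·5 = 725; cumulative 8555
((((M₁·M₂)·M₃)·M₄)·M₅): 29×5 by 5×37 → 29×37, cost 29·5·37 = 5365; cumulative 13920
Total: 13920 scalar multiplications.

13920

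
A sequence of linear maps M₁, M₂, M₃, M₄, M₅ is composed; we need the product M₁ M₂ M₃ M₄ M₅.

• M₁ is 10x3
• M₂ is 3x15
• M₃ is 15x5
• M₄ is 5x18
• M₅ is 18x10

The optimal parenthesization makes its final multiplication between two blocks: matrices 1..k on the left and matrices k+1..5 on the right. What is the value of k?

Adjacent pairs: M₁M₂ = 10·3·15 = 450; M₂M₃ = 3·15·5 = 225; M₃M₄ = 15·5·18 = 1350; M₄M₅ = 5·18·10 = 900.
Length 3: M₁..M₃: k=1: 0+225+10·3·5=375; k=2: 450+0+10·15·5=1200 → min 375 | M₂..M₄: k=2: 0+1350+3·15·18=2160; k=3: 225+0+3·5·18=495 → min 495 | M₃..M₅: k=3: 0+900+15·5·10=1650; k=4: 1350+0+15·18·10=4050 → min 1650.
Length 4: M₁..M₄: k=1: 0+495+10·3·18=1035; k=2: 450+1350+10·15·18=4500; k=3: 375+0+10·5·18=1275 → min 1035 | M₂..M₅: k=2: 0+1650+3·15·10=2100; k=3: 225+900+3·5·10=1275; k=4: 495+0+3·18·10=1035 → min 1035.
Top-level splits: k=1: (M₁..M₁)·(M₂..M₅) → 0+1035+10·3·10 = 1335; k=2: (M₁..M₂)·(M₃..M₅) → 450+1650+10·15·10 = 3600; k=3: (M₁..M₃)·(M₄..M₅) → 375+900+10·5·10 = 1775; k=4: (M₁..M₄)·(M₅..M₅) → 1035+0+10·18·10 = 2835.
Best split is after M₁, i.e. k = 1.

1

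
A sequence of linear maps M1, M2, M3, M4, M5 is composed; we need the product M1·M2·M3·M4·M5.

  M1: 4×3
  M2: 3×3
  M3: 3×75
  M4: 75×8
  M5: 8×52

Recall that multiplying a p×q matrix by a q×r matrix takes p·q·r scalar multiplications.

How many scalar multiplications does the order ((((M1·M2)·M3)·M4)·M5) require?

(M1·M2): 4×3 by 3×3 → 4×3, cost 4·3·3 = 36
((M1·M2)·M3): 4×3 by 3×75 → 4×75, cost 4·3·75 = 900; cumulative 936
(((M1·M2)·M3)·M4): 4×75 by 75×8 → 4×8, cost 4·75·8 = 2400; cumulative 3336
((((M1·M2)·M3)·M4)·M5): 4×8 by 8×52 → 4×52, cost 4·8·52 = 1664; cumulative 5000
Total: 5000 scalar multiplications.

5000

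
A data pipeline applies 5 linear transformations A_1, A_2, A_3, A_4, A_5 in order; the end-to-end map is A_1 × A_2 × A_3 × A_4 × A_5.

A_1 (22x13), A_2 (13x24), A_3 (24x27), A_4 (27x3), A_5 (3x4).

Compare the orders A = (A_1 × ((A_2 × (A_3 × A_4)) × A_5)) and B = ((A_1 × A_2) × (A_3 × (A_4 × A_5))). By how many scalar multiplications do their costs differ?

7712

Order A = (A_1 × ((A_2 × (A_3 × A_4)) × A_5)): (A_3 × A_4): 24×27 by 27×3 → 24×3, cost 24·27·3 = 1944; (A_2 × (A_3 × A_4)): 13×24 by 24×3 → 13×3, cost 13·24·3 = 936; cumulative 2880; ((A_2 × (A_3 × A_4)) × A_5): 13×3 by 3×4 → 13×4, cost 13·3·4 = 156; cumulative 3036; (A_1 × ((A_2 × (A_3 × A_4)) × A_5)): 22×13 by 13×4 → 22×4, cost 22·13·4 = 1144; cumulative 4180. Total 4180.
Order B = ((A_1 × A_2) × (A_3 × (A_4 × A_5))): (A_1 × A_2): 22×13 by 13×24 → 22×24, cost 22·13·24 = 6864; (A_4 × A_5): 27×3 by 3×4 → 27×4, cost 27·3·4 = 324; (A_3 × (A_4 × A_5)): 24×27 by 27×4 → 24×4, cost 24·27·4 = 2592; cumulative 2916; ((A_1 × A_2) × (A_3 × (A_4 × A_5))): 22×24 by 24×4 → 22×4, cost 22·24·4 = 2112; cumulative 11892. Total 11892.
Difference: |4180 − 11892| = 7712.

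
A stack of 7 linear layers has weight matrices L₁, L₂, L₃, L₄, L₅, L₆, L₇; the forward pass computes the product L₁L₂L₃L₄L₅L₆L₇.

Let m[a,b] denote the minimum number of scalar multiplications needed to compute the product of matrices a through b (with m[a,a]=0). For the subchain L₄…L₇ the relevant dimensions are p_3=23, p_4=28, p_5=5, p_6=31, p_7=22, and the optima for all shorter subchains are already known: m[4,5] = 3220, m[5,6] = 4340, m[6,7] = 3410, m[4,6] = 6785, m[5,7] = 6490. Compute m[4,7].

9160

m[4,7] = min over k∈[4,6] of m[4,k]+m[k+1,7]+p_{3}·p_k·p_{7}.
k=4: 0 + 6490 + 23·28·22 = 20658; k=5: 3220 + 3410 + 23·5·22 = 9160; k=6: 6785 + 0 + 23·31·22 = 22471.
Minimum: 9160 at k=5.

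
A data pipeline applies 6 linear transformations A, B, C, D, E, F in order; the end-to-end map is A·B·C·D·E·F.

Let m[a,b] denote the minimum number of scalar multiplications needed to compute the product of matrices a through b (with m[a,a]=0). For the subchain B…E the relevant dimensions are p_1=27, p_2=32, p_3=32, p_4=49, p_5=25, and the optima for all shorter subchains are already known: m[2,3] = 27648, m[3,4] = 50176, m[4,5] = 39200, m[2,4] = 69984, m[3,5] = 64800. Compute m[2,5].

m[2,5] = min over k∈[2,4] of m[2,k]+m[k+1,5]+p_{1}·p_k·p_{5}.
k=2: 0 + 64800 + 27·32·25 = 86400; k=3: 27648 + 39200 + 27·32·25 = 88448; k=4: 69984 + 0 + 27·49·25 = 103059.
Minimum: 86400 at k=2.

86400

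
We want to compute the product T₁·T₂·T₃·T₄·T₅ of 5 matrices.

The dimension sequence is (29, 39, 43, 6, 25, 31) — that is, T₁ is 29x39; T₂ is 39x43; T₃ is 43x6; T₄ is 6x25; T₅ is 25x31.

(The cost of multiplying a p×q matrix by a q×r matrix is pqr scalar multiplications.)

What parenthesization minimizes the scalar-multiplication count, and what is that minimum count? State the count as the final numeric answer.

Adjacent pairs: T₁T₂ = 29·39·43 = 48633; T₂T₃ = 39·43·6 = 10062; T₃T₄ = 43·6·25 = 6450; T₄T₅ = 6·25·31 = 4650.
Length 3: T₁..T₃: k=1: 0+10062+29·39·6=16848; k=2: 48633+0+29·43·6=56115 → min 16848 | T₂..T₄: k=2: 0+6450+39·43·25=48375; k=3: 10062+0+39·6·25=15912 → min 15912 | T₃..T₅: k=3: 0+4650+43·6·31=12648; k=4: 6450+0+43·25·31=39775 → min 12648.
Length 4: T₁..T₄: k=1: 0+15912+29·39·25=44187; k=2: 48633+6450+29·43·25=86258; k=3: 16848+0+29·6·25=21198 → min 21198 | T₂..T₅: k=2: 0+12648+39·43·31=64635; k=3: 10062+4650+39·6·31=21966; k=4: 15912+0+39·25·31=46137 → min 21966.
Length 5: T₁..T₅: k=1: 0+21966+29·39·31=57027; k=2: 48633+12648+29·43·31=99938; k=3: 16848+4650+29·6·31=26892; k=4: 21198+0+29·25·31=43673 → min 26892.
Optimal parenthesization: ((T₁·(T₂·T₃))·(T₄·T₅)) with cost 26892.

26892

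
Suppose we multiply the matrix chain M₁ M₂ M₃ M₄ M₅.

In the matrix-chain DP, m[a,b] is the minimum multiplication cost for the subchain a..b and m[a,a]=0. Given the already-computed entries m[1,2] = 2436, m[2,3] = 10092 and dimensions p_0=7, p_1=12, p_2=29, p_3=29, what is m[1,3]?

m[1,3] = min over k∈[1,2] of m[1,k]+m[k+1,3]+p_{0}·p_k·p_{3}.
k=1: 0 + 10092 + 7·12·29 = 12528; k=2: 2436 + 0 + 7·29·29 = 8323.
Minimum: 8323 at k=2.

8323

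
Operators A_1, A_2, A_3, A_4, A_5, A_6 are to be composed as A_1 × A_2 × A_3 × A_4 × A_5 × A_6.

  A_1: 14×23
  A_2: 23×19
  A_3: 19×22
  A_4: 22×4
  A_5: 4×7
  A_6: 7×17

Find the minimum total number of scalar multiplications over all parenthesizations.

6136

Adjacent pairs: A_1A_2 = 14·23·19 = 6118; A_2A_3 = 23·19·22 = 9614; A_3A_4 = 19·22·4 = 1672; A_4A_5 = 22·4·7 = 616; A_5A_6 = 4·7·17 = 476.
Length 3: A_1..A_3: k=1: 0+9614+14·23·22=16698; k=2: 6118+0+14·19·22=11970 → min 11970 | A_2..A_4: k=2: 0+1672+23·19·4=3420; k=3: 9614+0+23·22·4=11638 → min 3420 | A_3..A_5: k=3: 0+616+19·22·7=3542; k=4: 1672+0+19·4·7=2204 → min 2204 | A_4..A_6: k=4: 0+476+22·4·17=1972; k=5: 616+0+22·7·17=3234 → min 1972.
Length 4: A_1..A_4: k=1: 0+3420+14·23·4=4708; k=2: 6118+1672+14·19·4=8854; k=3: 11970+0+14·22·4=13202 → min 4708 | A_2..A_5: k=2: 0+2204+23·19·7=5263; k=3: 9614+616+23·22·7=13772; k=4: 3420+0+23·4·7=4064 → min 4064 | A_3..A_6: k=3: 0+1972+19·22·17=9078; k=4: 1672+476+19·4·17=3440; k=5: 2204+0+19·7·17=4465 → min 3440.
Length 5: A_1..A_5: k=1: 0+4064+14·23·7=6318; k=2: 6118+2204+14·19·7=10184; k=3: 11970+616+14·22·7=14742; k=4: 4708+0+14·4·7=5100 → min 5100 | A_2..A_6: k=2: 0+3440+23·19·17=10869; k=3: 9614+1972+23·22·17=20188; k=4: 3420+476+23·4·17=5460; k=5: 4064+0+23·7·17=6801 → min 5460.
Length 6: A_1..A_6: k=1: 0+5460+14·23·17=10934; k=2: 6118+3440+14·19·17=14080; k=3: 11970+1972+14·22·17=19178; k=4: 4708+476+14·4·17=6136; k=5: 5100+0+14·7·17=6766 → min 6136.
Optimal order: ((A_1 × (A_2 × (A_3 × A_4))) × (A_5 × A_6)) with cost 6136.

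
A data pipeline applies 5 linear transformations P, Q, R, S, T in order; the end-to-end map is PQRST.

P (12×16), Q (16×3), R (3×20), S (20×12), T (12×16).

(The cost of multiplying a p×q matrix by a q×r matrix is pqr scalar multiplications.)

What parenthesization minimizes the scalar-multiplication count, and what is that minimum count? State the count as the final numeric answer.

Adjacent pairs: PQ = 12·16·3 = 576; QR = 16·3·20 = 960; RS = 3·20·12 = 720; ST = 20·12·16 = 3840.
Length 3: P..R: k=1: 0+960+12·16·20=4800; k=2: 576+0+12·3·20=1296 → min 1296 | Q..S: k=2: 0+720+16·3·12=1296; k=3: 960+0+16·20·12=4800 → min 1296 | R..T: k=3: 0+3840+3·20·16=4800; k=4: 720+0+3·12·16=1296 → min 1296.
Length 4: P..S: k=1: 0+1296+12·16·12=3600; k=2: 576+720+12·3·12=1728; k=3: 1296+0+12·20·12=4176 → min 1728 | Q..T: k=2: 0+1296+16·3·16=2064; k=3: 960+3840+16·20·16=9920; k=4: 1296+0+16·12·16=4368 → min 2064.
Length 5: P..T: k=1: 0+2064+12·16·16=5136; k=2: 576+1296+12·3·16=2448; k=3: 1296+3840+12·20·16=8976; k=4: 1728+0+12·12·16=4032 → min 2448.
Optimal parenthesization: ((PQ)((RS)T)) with cost 2448.

2448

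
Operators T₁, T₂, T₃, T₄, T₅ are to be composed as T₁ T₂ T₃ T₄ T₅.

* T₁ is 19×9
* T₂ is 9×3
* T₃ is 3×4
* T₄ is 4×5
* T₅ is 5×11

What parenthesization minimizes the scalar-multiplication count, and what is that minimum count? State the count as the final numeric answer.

1365

Adjacent pairs: T₁T₂ = 19·9·3 = 513; T₂T₃ = 9·3·4 = 108; T₃T₄ = 3·4·5 = 60; T₄T₅ = 4·5·11 = 220.
Length 3: T₁..T₃: k=1: 0+108+19·9·4=792; k=2: 513+0+19·3·4=741 → min 741 | T₂..T₄: k=2: 0+60+9·3·5=195; k=3: 108+0+9·4·5=288 → min 195 | T₃..T₅: k=3: 0+220+3·4·11=352; k=4: 60+0+3·5·11=225 → min 225.
Length 4: T₁..T₄: k=1: 0+195+19·9·5=1050; k=2: 513+60+19·3·5=858; k=3: 741+0+19·4·5=1121 → min 858 | T₂..T₅: k=2: 0+225+9·3·11=522; k=3: 108+220+9·4·11=724; k=4: 195+0+9·5·11=690 → min 522.
Length 5: T₁..T₅: k=1: 0+522+19·9·11=2403; k=2: 513+225+19·3·11=1365; k=3: 741+220+19·4·11=1797; k=4: 858+0+19·5·11=1903 → min 1365.
Optimal parenthesization: ((T₁ T₂) ((T₃ T₄) T₅)) with cost 1365.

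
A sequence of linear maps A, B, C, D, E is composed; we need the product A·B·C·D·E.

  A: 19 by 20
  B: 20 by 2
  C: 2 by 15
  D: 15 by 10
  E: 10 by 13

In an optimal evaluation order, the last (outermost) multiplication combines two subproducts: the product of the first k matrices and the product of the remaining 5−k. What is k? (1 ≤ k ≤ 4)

Adjacent pairs: AB = 19·20·2 = 760; BC = 20·2·15 = 600; CD = 2·15·10 = 300; DE = 15·10·13 = 1950.
Length 3: A..C: k=1: 0+600+19·20·15=6300; k=2: 760+0+19·2·15=1330 → min 1330 | B..D: k=2: 0+300+20·2·10=700; k=3: 600+0+20·15·10=3600 → min 700 | C..E: k=3: 0+1950+2·15·13=2340; k=4: 300+0+2·10·13=560 → min 560.
Length 4: A..D: k=1: 0+700+19·20·10=4500; k=2: 760+300+19·2·10=1440; k=3: 1330+0+19·15·10=4180 → min 1440 | B..E: k=2: 0+560+20·2·13=1080; k=3: 600+1950+20·15·13=6450; k=4: 700+0+20·10·13=3300 → min 1080.
Top-level splits: k=1: (A..A)·(B..E) → 0+1080+19·20·13 = 6020; k=2: (A..B)·(C..E) → 760+560+19·2·13 = 1814; k=3: (A..C)·(D..E) → 1330+1950+19·15·13 = 6985; k=4: (A..D)·(E..E) → 1440+0+19·10·13 = 3910.
Best split is after B, i.e. k = 2.

2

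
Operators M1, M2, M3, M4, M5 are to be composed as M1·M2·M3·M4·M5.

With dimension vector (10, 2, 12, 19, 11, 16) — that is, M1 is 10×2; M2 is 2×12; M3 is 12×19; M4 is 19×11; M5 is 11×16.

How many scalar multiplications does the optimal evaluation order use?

Adjacent pairs: M1M2 = 10·2·12 = 240; M2M3 = 2·12·19 = 456; M3M4 = 12·19·11 = 2508; M4M5 = 19·11·16 = 3344.
Length 3: M1..M3: k=1: 0+456+10·2·19=836; k=2: 240+0+10·12·19=2520 → min 836 | M2..M4: k=2: 0+2508+2·12·11=2772; k=3: 456+0+2·19·11=874 → min 874 | M3..M5: k=3: 0+3344+12·19·16=6992; k=4: 2508+0+12·11·16=4620 → min 4620.
Length 4: M1..M4: k=1: 0+874+10·2·11=1094; k=2: 240+2508+10·12·11=4068; k=3: 836+0+10·19·11=2926 → min 1094 | M2..M5: k=2: 0+4620+2·12·16=5004; k=3: 456+3344+2·19·16=4408; k=4: 874+0+2·11·16=1226 → min 1226.
Length 5: M1..M5: k=1: 0+1226+10·2·16=1546; k=2: 240+4620+10·12·16=6780; k=3: 836+3344+10·19·16=7220; k=4: 1094+0+10·11·16=2854 → min 1546.
Optimal order: (M1·(((M2·M3)·M4)·M5)) with cost 1546.

1546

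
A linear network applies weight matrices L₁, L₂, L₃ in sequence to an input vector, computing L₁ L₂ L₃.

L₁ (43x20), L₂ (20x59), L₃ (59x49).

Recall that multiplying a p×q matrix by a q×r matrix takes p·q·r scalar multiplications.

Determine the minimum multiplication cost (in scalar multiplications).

99960

Order (L₁ (L₂ L₃)): (L₂ L₃): 20×59 by 59×49 → 20×49, cost 20·59·49 = 57820; (L₁ (L₂ L₃)): 43×20 by 20×49 → 43×49, cost 43·20·49 = 42140; cumulative 99960. Total 99960.
Order ((L₁ L₂) L₃): (L₁ L₂): 43×20 by 20×59 → 43×59, cost 43·20·59 = 50740; ((L₁ L₂) L₃): 43×59 by 59×49 → 43×49, cost 43·59·49 = 124313; cumulative 175053. Total 175053.
Minimum: 99960.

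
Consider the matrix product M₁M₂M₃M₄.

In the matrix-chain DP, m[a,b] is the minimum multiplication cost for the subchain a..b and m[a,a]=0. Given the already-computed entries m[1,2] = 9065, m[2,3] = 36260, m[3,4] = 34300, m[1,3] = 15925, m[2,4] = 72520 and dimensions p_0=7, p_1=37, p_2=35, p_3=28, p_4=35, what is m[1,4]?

m[1,4] = min over k∈[1,3] of m[1,k]+m[k+1,4]+p_{0}·p_k·p_{4}.
k=1: 0 + 72520 + 7·37·35 = 81585; k=2: 9065 + 34300 + 7·35·35 = 51940; k=3: 15925 + 0 + 7·28·35 = 22785.
Minimum: 22785 at k=3.

22785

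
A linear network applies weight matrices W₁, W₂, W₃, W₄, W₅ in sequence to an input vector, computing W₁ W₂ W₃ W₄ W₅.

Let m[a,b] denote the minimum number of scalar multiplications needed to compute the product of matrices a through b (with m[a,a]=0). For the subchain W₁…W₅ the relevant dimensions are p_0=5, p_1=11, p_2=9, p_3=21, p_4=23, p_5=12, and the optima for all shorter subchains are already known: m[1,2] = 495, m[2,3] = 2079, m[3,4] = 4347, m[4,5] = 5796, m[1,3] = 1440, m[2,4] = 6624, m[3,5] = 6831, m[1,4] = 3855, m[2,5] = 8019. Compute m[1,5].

m[1,5] = min over k∈[1,4] of m[1,k]+m[k+1,5]+p_{0}·p_k·p_{5}.
k=1: 0 + 8019 + 5·11·12 = 8679; k=2: 495 + 6831 + 5·9·12 = 7866; k=3: 1440 + 5796 + 5·21·12 = 8496; k=4: 3855 + 0 + 5·23·12 = 5235.
Minimum: 5235 at k=4.

5235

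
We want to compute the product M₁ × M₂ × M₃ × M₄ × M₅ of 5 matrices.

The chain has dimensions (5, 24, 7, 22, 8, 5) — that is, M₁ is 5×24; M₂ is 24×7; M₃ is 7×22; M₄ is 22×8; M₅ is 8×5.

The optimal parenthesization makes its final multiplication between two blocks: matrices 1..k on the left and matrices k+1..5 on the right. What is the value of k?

Adjacent pairs: M₁M₂ = 5·24·7 = 840; M₂M₃ = 24·7·22 = 3696; M₃M₄ = 7·22·8 = 1232; M₄M₅ = 22·8·5 = 880.
Length 3: M₁..M₃: k=1: 0+3696+5·24·22=6336; k=2: 840+0+5·7·22=1610 → min 1610 | M₂..M₄: k=2: 0+1232+24·7·8=2576; k=3: 3696+0+24·22·8=7920 → min 2576 | M₃..M₅: k=3: 0+880+7·22·5=1650; k=4: 1232+0+7·8·5=1512 → min 1512.
Length 4: M₁..M₄: k=1: 0+2576+5·24·8=3536; k=2: 840+1232+5·7·8=2352; k=3: 1610+0+5·22·8=2490 → min 2352 | M₂..M₅: k=2: 0+1512+24·7·5=2352; k=3: 3696+880+24·22·5=7216; k=4: 2576+0+24·8·5=3536 → min 2352.
Top-level splits: k=1: (M₁..M₁)·(M₂..M₅) → 0+2352+5·24·5 = 2952; k=2: (M₁..M₂)·(M₃..M₅) → 840+1512+5·7·5 = 2527; k=3: (M₁..M₃)·(M₄..M₅) → 1610+880+5·22·5 = 3040; k=4: (M₁..M₄)·(M₅..M₅) → 2352+0+5·8·5 = 2552.
Best split is after M₂, i.e. k = 2.

2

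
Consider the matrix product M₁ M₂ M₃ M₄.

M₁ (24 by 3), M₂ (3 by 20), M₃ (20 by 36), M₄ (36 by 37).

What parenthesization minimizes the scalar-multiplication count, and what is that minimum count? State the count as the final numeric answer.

8820

Adjacent pairs: M₁M₂ = 24·3·20 = 1440; M₂M₃ = 3·20·36 = 2160; M₃M₄ = 20·36·37 = 26640.
Length 3: M₁..M₃: k=1: 0+2160+24·3·36=4752; k=2: 1440+0+24·20·36=18720 → min 4752 | M₂..M₄: k=2: 0+26640+3·20·37=28860; k=3: 2160+0+3·36·37=6156 → min 6156.
Length 4: M₁..M₄: k=1: 0+6156+24·3·37=8820; k=2: 1440+26640+24·20·37=45840; k=3: 4752+0+24·36·37=36720 → min 8820.
Optimal parenthesization: (M₁ ((M₂ M₃) M₄)) with cost 8820.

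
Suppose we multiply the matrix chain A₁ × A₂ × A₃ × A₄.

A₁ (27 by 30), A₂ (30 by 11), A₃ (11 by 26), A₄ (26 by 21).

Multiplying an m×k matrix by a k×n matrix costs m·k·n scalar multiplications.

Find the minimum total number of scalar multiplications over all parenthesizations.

21153

Adjacent pairs: A₁A₂ = 27·30·11 = 8910; A₂A₃ = 30·11·26 = 8580; A₃A₄ = 11·26·21 = 6006.
Length 3: A₁..A₃: k=1: 0+8580+27·30·26=29640; k=2: 8910+0+27·11·26=16632 → min 16632 | A₂..A₄: k=2: 0+6006+30·11·21=12936; k=3: 8580+0+30·26·21=24960 → min 12936.
Length 4: A₁..A₄: k=1: 0+12936+27·30·21=29946; k=2: 8910+6006+27·11·21=21153; k=3: 16632+0+27·26·21=31374 → min 21153.
Optimal order: ((A₁ × A₂) × (A₃ × A₄)) with cost 21153.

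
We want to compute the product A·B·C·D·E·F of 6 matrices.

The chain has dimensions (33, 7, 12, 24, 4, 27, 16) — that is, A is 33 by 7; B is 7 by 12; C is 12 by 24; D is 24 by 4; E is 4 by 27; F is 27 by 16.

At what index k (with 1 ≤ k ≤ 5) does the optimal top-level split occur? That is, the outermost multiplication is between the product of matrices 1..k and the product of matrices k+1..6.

4

Adjacent pairs: AB = 33·7·12 = 2772; BC = 7·12·24 = 2016; CD = 12·24·4 = 1152; DE = 24·4·27 = 2592; EF = 4·27·16 = 1728.
Length 3: A..C: k=1: 0+2016+33·7·24=7560; k=2: 2772+0+33·12·24=12276 → min 7560 | B..D: k=2: 0+1152+7·12·4=1488; k=3: 2016+0+7·24·4=2688 → min 1488 | C..E: k=3: 0+2592+12·24·27=10368; k=4: 1152+0+12·4·27=2448 → min 2448 | D..F: k=4: 0+1728+24·4·16=3264; k=5: 2592+0+24·27·16=12960 → min 3264.
Length 4: A..D: k=1: 0+1488+33·7·4=2412; k=2: 2772+1152+33·12·4=5508; k=3: 7560+0+33·24·4=10728 → min 2412 | B..E: k=2: 0+2448+7·12·27=4716; k=3: 2016+2592+7·24·27=9144; k=4: 1488+0+7·4·27=2244 → min 2244 | C..F: k=3: 0+3264+12·24·16=7872; k=4: 1152+1728+12·4·16=3648; k=5: 2448+0+12·27·16=7632 → min 3648.
Length 5: A..E: k=1: 0+2244+33·7·27=8481; k=2: 2772+2448+33·12·27=15912; k=3: 7560+2592+33·24·27=31536; k=4: 2412+0+33·4·27=5976 → min 5976 | B..F: k=2: 0+3648+7·12·16=4992; k=3: 2016+3264+7·24·16=7968; k=4: 1488+1728+7·4·16=3664; k=5: 2244+0+7·27·16=5268 → min 3664.
Top-level splits: k=1: (A..A)·(B..F) → 0+3664+33·7·16 = 7360; k=2: (A..B)·(C..F) → 2772+3648+33·12·16 = 12756; k=3: (A..C)·(D..F) → 7560+3264+33·24·16 = 23496; k=4: (A..D)·(E..F) → 2412+1728+33·4·16 = 6252; k=5: (A..E)·(F..F) → 5976+0+33·27·16 = 20232.
Best split is after D, i.e. k = 4.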